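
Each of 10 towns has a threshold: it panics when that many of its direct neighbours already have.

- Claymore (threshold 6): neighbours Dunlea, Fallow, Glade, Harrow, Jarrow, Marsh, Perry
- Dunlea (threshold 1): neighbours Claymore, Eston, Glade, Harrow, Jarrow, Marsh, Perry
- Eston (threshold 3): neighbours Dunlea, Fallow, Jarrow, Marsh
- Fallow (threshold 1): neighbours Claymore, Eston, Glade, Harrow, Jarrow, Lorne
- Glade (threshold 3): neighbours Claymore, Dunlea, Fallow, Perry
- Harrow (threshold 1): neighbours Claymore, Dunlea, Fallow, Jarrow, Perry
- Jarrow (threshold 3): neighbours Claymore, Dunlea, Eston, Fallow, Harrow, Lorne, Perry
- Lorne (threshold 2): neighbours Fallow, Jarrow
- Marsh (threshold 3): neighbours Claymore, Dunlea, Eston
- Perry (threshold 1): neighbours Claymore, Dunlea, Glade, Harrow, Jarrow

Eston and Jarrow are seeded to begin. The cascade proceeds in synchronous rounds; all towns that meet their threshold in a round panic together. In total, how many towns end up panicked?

Round 1 — Eston, Jarrow panic (initial).
Round 2 — checking thresholds:
  Claymore: 1 of 7 neighbours < 6, holds.
  Dunlea: 2 of 7 neighbours ≥ 1, panics.
  Fallow: 2 of 6 neighbours ≥ 1, panics.
  Harrow: 1 of 5 neighbours ≥ 1, panics.
  Lorne: 1 of 2 neighbours < 2, holds.
  Marsh: 1 of 3 neighbours < 3, holds.
  Perry: 1 of 5 neighbours ≥ 1, panics.
Round 3 — checking thresholds:
  Claymore: 5 of 7 neighbours < 6, holds.
  Glade: 3 of 4 neighbours ≥ 3, panics.
  Lorne: 2 of 2 neighbours ≥ 2, panics.
  Marsh: 2 of 3 neighbours < 3, holds.
Round 4 — checking thresholds:
  Claymore: 6 of 7 neighbours ≥ 6, panics.
  Marsh: 2 of 3 neighbours < 3, holds.
Round 5 — checking thresholds:
  Marsh: 3 of 3 neighbours ≥ 3, panics.
Round 6 — no new panics; cascade stops.

10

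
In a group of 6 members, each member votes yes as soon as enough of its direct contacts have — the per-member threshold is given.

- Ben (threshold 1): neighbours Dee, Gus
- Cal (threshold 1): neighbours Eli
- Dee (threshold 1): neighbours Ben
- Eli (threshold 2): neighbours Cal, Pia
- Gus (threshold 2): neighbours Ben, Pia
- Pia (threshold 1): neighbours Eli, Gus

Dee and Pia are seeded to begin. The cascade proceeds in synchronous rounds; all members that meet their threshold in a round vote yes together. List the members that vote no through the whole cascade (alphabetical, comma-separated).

Round 1 — Dee, Pia vote yes (initial).
Round 2 — checking thresholds:
  Ben: 1 of 2 neighbours ≥ 1, votes yes.
  Eli: 1 of 2 neighbours < 2, not yet.
  Gus: 1 of 2 neighbours < 2, not yet.
Round 3 — checking thresholds:
  Eli: 1 of 2 neighbours < 2, not yet.
  Gus: 2 of 2 neighbours ≥ 2, votes yes.
Round 4 — no new yes votes; cascade stops.

Cal, Eli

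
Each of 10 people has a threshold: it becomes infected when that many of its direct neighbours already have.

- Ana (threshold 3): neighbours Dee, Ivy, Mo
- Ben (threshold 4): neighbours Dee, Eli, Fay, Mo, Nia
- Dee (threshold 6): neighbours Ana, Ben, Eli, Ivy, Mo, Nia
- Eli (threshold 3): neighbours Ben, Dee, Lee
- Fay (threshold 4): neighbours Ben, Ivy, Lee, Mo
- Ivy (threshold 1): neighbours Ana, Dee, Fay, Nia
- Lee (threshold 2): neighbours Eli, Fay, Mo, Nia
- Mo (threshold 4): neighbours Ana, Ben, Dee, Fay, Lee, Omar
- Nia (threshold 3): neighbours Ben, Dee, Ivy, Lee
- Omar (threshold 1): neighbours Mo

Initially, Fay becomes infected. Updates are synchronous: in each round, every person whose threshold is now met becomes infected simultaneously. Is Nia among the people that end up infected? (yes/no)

Round 1 — Fay becomes infected (initial).
Round 2 — checking thresholds:
  Ben: 1 of 5 neighbours < 4, below threshold.
  Ivy: 1 of 4 neighbours ≥ 1, becomes infected.
  Lee: 1 of 4 neighbours < 2, below threshold.
  Mo: 1 of 6 neighbours < 4, below threshold.
Round 3 — no new infections; cascade stops.

no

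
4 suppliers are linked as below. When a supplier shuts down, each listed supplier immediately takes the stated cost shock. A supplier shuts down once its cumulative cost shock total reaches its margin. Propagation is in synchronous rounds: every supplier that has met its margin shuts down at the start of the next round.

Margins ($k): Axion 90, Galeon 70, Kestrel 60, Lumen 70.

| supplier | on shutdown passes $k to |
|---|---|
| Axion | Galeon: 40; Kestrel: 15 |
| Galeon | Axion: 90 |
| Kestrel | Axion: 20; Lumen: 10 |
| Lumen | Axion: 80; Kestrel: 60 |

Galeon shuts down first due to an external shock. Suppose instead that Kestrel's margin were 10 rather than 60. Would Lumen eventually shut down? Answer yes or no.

With Kestrel's margin at 10:
Round 1 — Galeon shuts down (initial).
  Axion: +90 → 90 ≥ 90
Round 2 — Axion shuts down.
  Kestrel: +15 → 15 ≥ 10
Round 3 — Kestrel shuts down.
  Lumen: +10 → 10 < 70
No further shutdowns.

no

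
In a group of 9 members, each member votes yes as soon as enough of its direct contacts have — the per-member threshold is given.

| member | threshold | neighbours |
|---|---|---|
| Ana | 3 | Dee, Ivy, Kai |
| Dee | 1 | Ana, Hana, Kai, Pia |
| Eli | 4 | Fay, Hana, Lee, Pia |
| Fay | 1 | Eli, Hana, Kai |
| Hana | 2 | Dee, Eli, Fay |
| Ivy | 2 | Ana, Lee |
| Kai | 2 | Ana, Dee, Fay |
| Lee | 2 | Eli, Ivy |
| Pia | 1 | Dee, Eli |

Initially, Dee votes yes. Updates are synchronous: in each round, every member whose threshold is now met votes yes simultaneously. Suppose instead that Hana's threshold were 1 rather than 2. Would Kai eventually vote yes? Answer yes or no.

yes

With Hana's threshold at 1:
Round 1 — Dee votes yes (initial).
Round 2 — checking thresholds:
  Ana: 1 of 3 neighbours < 3, not yet.
  Hana: 1 of 3 neighbours ≥ 1, votes yes.
  Kai: 1 of 3 neighbours < 2, not yet.
  Pia: 1 of 2 neighbours ≥ 1, votes yes.
Round 3 — checking thresholds:
  Ana: 1 of 3 neighbours < 3, not yet.
  Eli: 2 of 4 neighbours < 4, not yet.
  Fay: 1 of 3 neighbours ≥ 1, votes yes.
  Kai: 1 of 3 neighbours < 2, not yet.
Round 4 — checking thresholds:
  Ana: 1 of 3 neighbours < 3, not yet.
  Eli: 3 of 4 neighbours < 4, not yet.
  Kai: 2 of 3 neighbours ≥ 2, votes yes.
Round 5 — no new yes votes; cascade stops.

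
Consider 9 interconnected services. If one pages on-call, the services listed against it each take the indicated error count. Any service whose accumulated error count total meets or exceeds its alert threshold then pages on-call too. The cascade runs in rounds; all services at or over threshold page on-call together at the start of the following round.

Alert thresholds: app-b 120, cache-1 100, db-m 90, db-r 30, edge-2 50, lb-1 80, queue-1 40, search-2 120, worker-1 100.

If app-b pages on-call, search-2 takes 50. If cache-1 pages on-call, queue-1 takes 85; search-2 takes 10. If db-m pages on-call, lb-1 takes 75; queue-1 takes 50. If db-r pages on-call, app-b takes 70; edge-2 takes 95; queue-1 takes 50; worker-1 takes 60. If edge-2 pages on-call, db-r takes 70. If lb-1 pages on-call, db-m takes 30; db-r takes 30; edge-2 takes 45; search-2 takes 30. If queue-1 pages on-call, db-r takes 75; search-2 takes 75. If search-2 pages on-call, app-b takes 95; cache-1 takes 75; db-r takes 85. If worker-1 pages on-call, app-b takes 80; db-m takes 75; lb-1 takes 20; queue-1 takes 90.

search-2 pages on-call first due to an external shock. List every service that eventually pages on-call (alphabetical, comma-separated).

app-b, db-r, edge-2, queue-1, search-2

Round 1 — search-2 pages on-call (initial).
  app-b: +95 → 95 < 120
  cache-1: +75 → 75 < 100
  db-r: +85 → 85 ≥ 30
Round 2 — db-r pages on-call.
  app-b: +70 → 165 ≥ 120
  edge-2: +95 → 95 ≥ 50
  queue-1: +50 → 50 ≥ 40
  worker-1: +60 → 60 < 100
Round 3 — app-b, edge-2, queue-1 page on-call.
No further pages.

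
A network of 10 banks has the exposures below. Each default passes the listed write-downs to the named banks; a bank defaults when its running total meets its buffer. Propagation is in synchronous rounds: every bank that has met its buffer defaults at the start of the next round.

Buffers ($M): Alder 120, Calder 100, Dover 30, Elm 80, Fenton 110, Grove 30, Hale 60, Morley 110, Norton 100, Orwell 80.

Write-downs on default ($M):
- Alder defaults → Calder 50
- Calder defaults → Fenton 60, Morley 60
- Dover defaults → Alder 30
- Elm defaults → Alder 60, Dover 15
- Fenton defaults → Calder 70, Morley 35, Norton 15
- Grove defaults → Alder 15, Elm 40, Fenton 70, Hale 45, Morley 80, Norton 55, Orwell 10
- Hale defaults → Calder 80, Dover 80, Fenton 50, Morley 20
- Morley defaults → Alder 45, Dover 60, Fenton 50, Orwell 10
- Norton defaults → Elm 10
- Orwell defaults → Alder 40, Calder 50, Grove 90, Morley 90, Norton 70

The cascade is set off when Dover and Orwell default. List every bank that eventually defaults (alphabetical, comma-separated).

Round 1 — Dover, Orwell default (initial).
  Alder: +30+40 → 70 < 120
  Calder: +50 → 50 < 100
  Grove: +90 → 90 ≥ 30
  Morley: +90 → 90 < 110
  Norton: +70 → 70 < 100
Round 2 — Grove defaults.
  Alder: +15 → 85 < 120
  Elm: +40 → 40 < 80
  Fenton: +70 → 70 < 110
  Hale: +45 → 45 < 60
  Morley: +80 → 170 ≥ 110
  Norton: +55 → 125 ≥ 100
Round 3 — Morley, Norton default.
  Alder: +45 → 130 ≥ 120
  Elm: +10 → 50 < 80
  Fenton: +50 → 120 ≥ 110
Round 4 — Alder, Fenton default.
  Calder: +50+70 → 170 ≥ 100
Round 5 — Calder defaults.
No further defaults.

Alder, Calder, Dover, Fenton, Grove, Morley, Norton, Orwell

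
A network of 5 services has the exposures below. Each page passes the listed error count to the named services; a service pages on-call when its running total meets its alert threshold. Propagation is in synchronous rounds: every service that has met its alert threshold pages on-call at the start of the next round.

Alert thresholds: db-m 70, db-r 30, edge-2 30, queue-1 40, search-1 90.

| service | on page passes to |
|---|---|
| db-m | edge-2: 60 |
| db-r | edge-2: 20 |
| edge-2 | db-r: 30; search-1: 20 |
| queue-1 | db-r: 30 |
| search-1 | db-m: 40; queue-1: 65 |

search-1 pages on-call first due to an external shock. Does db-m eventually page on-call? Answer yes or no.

Round 1 — search-1 pages on-call (initial).
  db-m: +40 → 40 < 70
  queue-1: +65 → 65 ≥ 40
Round 2 — queue-1 pages on-call.
  db-r: +30 → 30 ≥ 30
Round 3 — db-r pages on-call.
  edge-2: +20 → 20 < 30
No further pages.

no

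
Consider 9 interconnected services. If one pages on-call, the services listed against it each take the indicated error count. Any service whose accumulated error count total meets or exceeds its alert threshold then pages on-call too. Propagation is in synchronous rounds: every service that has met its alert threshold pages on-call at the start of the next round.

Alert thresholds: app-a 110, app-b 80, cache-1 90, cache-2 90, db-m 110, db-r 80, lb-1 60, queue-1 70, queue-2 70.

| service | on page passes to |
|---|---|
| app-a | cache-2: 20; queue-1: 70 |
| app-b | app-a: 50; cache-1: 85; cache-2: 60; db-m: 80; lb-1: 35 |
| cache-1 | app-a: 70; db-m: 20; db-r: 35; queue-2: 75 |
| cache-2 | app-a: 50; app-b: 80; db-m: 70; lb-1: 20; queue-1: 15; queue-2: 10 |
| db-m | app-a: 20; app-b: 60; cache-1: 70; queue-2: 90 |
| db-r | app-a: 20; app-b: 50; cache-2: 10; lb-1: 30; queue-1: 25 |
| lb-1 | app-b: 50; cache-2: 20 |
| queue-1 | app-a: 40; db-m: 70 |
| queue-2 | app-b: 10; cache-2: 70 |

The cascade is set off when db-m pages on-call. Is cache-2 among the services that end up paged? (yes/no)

no

Round 1 — db-m pages on-call (initial).
  app-a: +20 → 20 < 110
  app-b: +60 → 60 < 80
  cache-1: +70 → 70 < 90
  queue-2: +90 → 90 ≥ 70
Round 2 — queue-2 pages on-call.
  app-b: +10 → 70 < 80
  cache-2: +70 → 70 < 90
No further pages.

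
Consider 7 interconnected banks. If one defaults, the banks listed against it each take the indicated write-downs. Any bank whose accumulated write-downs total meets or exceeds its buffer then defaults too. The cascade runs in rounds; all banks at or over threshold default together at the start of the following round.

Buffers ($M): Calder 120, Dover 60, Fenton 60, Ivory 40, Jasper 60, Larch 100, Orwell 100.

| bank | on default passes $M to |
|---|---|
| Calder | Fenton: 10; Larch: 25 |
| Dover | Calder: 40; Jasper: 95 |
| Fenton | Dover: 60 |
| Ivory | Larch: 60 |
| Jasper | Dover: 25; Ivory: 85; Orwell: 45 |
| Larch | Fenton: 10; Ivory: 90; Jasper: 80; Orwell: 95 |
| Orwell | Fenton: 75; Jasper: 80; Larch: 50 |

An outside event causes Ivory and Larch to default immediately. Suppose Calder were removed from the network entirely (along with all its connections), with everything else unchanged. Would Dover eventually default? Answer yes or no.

With Calder removed:
Round 1 — Ivory, Larch default (initial).
  Fenton: +10 → 10 < 60
  Jasper: +80 → 80 ≥ 60
  Orwell: +95 → 95 < 100
Round 2 — Jasper defaults.
  Dover: +25 → 25 < 60
  Orwell: +45 → 140 ≥ 100
Round 3 — Orwell defaults.
  Fenton: +75 → 85 ≥ 60
Round 4 — Fenton defaults.
  Dover: +60 → 85 ≥ 60
Round 5 — Dover defaults.
No further defaults.

yes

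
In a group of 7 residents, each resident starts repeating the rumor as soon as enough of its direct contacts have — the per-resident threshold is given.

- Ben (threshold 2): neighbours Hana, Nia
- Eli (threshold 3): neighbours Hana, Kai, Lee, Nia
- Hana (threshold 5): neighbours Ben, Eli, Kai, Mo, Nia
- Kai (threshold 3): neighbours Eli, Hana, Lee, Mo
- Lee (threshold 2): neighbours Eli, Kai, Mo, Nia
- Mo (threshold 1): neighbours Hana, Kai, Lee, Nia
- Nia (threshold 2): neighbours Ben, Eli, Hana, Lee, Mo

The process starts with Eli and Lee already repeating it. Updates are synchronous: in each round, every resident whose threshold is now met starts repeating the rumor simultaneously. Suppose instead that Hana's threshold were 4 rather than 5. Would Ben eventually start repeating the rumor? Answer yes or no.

yes

With Hana's threshold at 4:
Round 1 — Eli, Lee start repeating the rumor (initial).
Round 2 — checking thresholds:
  Hana: 1 of 5 neighbours < 4, holds.
  Kai: 2 of 4 neighbours < 3, holds.
  Mo: 1 of 4 neighbours ≥ 1, starts repeating the rumor.
  Nia: 2 of 5 neighbours ≥ 2, starts repeating the rumor.
Round 3 — checking thresholds:
  Ben: 1 of 2 neighbours < 2, holds.
  Hana: 3 of 5 neighbours < 4, holds.
  Kai: 3 of 4 neighbours ≥ 3, starts repeating the rumor.
Round 4 — checking thresholds:
  Ben: 1 of 2 neighbours < 2, holds.
  Hana: 4 of 5 neighbours ≥ 4, starts repeating the rumor.
Round 5 — checking thresholds:
  Ben: 2 of 2 neighbours ≥ 2, starts repeating the rumor.
Round 6 — no new spreads; cascade stops.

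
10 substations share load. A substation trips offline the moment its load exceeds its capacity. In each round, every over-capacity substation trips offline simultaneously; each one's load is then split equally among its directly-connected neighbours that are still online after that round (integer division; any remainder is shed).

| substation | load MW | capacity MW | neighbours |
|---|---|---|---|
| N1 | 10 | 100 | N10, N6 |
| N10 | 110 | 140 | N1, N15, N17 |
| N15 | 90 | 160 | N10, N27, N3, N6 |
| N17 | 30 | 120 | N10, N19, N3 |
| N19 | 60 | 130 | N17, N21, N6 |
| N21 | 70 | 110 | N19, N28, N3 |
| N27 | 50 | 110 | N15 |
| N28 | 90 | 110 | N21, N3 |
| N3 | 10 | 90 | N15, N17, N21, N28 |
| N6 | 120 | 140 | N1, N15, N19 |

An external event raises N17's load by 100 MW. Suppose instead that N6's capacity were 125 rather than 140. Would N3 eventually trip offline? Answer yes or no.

yes

With N6's capacity at 125:
Round 1 — N17 at 130 > 120. N17 trips offline.
  N17 sheds 130 MW to N10, N19, N3: 43 each (1 lost).
    N10: 110+43 = 153 > 140
    N19: 60+43 = 103 ≤ 130
    N3: 10+43 = 53 ≤ 90
Round 2 — N10 trips offline.
  N10 sheds 153 MW to N1, N15: 76 each (1 lost).
    N1: 10+76 = 86 ≤ 100
    N15: 90+76 = 166 > 160
Round 3 — N15 trips offline.
  N15 sheds 166 MW to N27, N3, N6: 55 each (1 lost).
    N27: 50+55 = 105 ≤ 110
    N3: 53+55 = 108 > 90
    N6: 120+55 = 175 > 125
Round 4 — N3, N6 trip offline.
  N3 sheds 108 MW to N21, N28: 54 each.
    N21: 70+54 = 124 > 110
    N28: 90+54 = 144 > 110
  N6 sheds 175 MW to N1, N19: 87 each (1 lost).
    N1: 86+87 = 173 > 100
    N19: 103+87 = 190 > 130
Round 5 — N1, N19, N21, N28 trip offline.
  N1 sheds 173 MW: no online neighbours, lost.
  N19 sheds 190 MW: no online neighbours, lost.
  N21 sheds 124 MW: no online neighbours, lost.
  N28 sheds 144 MW: no online neighbours, lost.
No further trips.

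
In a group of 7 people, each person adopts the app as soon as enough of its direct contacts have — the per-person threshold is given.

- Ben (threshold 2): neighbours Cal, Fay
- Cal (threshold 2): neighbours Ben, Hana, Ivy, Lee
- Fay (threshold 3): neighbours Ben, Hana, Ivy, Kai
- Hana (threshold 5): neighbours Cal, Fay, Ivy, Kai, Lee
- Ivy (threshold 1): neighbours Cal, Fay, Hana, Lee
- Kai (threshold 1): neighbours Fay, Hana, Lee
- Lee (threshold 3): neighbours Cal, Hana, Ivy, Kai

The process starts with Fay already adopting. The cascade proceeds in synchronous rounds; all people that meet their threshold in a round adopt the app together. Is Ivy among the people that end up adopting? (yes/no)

yes

Round 1 — Fay adopts the app (initial).
Round 2 — checking thresholds:
  Ben: 1 of 2 neighbours < 2, not yet.
  Hana: 1 of 5 neighbours < 5, not yet.
  Ivy: 1 of 4 neighbours ≥ 1, adopts the app.
  Kai: 1 of 3 neighbours ≥ 1, adopts the app.
Round 3 — no new adoptions; cascade stops.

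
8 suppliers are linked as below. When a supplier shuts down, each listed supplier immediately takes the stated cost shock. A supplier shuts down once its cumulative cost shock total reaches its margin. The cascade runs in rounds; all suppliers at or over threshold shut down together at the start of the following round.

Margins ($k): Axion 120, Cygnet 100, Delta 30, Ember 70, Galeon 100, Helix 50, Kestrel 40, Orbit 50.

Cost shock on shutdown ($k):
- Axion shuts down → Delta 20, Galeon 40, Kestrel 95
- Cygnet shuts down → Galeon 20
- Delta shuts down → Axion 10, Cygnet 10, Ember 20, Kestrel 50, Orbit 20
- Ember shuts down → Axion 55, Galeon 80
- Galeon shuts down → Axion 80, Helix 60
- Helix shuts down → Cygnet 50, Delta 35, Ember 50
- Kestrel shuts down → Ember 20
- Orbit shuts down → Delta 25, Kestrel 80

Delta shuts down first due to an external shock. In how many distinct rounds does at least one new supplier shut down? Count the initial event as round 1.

2

Round 1 — Delta shuts down (initial).
  Axion: +10 → 10 < 120
  Cygnet: +10 → 10 < 100
  Ember: +20 → 20 < 70
  Kestrel: +50 → 50 ≥ 40
  Orbit: +20 → 20 < 50
Round 2 — Kestrel shuts down.
  Ember: +20 → 40 < 70
No further shutdowns.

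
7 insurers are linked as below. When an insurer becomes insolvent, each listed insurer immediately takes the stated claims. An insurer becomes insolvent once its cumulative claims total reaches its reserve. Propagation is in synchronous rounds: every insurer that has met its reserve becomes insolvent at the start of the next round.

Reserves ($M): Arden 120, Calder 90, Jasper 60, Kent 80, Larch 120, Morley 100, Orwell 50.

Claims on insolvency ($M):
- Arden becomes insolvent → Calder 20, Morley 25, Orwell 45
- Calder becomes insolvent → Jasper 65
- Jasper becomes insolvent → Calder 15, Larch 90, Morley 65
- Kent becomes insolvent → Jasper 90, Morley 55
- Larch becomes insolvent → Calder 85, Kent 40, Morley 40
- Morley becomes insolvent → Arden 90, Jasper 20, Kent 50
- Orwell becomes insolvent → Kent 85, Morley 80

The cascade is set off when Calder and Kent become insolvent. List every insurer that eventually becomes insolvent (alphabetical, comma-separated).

Round 1 — Calder, Kent become insolvent (initial).
  Jasper: +65+90 → 155 ≥ 60
  Morley: +55 → 55 < 100
Round 2 — Jasper becomes insolvent.
  Larch: +90 → 90 < 120
  Morley: +65 → 120 ≥ 100
Round 3 — Morley becomes insolvent.
  Arden: +90 → 90 < 120
No further insolvencies.

Calder, Jasper, Kent, Morley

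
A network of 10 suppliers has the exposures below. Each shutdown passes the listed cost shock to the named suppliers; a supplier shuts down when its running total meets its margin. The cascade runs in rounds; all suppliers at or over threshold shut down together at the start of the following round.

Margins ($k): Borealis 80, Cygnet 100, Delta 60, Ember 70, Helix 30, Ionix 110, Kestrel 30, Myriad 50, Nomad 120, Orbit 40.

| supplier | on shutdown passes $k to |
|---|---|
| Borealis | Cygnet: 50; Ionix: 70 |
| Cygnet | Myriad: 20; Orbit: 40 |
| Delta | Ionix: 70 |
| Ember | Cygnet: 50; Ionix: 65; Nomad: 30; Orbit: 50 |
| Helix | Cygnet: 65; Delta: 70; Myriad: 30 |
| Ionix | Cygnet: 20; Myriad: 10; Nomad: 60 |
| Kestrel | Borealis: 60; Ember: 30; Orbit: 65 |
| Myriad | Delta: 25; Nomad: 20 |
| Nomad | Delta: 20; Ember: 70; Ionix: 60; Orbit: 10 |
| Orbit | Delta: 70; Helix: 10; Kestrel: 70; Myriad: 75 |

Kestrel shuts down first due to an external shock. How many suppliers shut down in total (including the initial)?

Round 1 — Kestrel shuts down (initial).
  Borealis: +60 → 60 < 80
  Ember: +30 → 30 < 70
  Orbit: +65 → 65 ≥ 40
Round 2 — Orbit shuts down.
  Delta: +70 → 70 ≥ 60
  Helix: +10 → 10 < 30
  Myriad: +75 → 75 ≥ 50
Round 3 — Delta, Myriad shut down.
  Ionix: +70 → 70 < 110
  Nomad: +20 → 20 < 120
No further shutdowns.

4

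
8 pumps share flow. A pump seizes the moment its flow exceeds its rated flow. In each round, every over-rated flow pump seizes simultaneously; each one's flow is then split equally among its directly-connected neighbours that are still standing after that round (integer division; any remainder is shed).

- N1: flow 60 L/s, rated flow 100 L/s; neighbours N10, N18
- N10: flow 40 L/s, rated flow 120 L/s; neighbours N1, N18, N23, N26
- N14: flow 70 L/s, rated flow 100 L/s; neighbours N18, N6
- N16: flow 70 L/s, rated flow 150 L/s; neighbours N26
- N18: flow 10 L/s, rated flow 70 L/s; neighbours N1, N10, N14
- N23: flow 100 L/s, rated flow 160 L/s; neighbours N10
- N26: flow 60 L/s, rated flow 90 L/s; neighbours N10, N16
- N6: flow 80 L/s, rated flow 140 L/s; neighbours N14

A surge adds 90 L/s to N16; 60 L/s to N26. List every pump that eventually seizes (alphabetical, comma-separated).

Round 1 — N16 at 160 > 150; N26 at 120 > 90. N16, N26 seize.
  N16 sheds 160 L/s: no online neighbours, lost.
  N26 sheds 120 L/s to N10: 120 each.
    N10: 40+120 = 160 > 120
Round 2 — N10 seizes.
  N10 sheds 160 L/s to N1, N18, N23: 53 each (1 lost).
    N1: 60+53 = 113 > 100
    N18: 10+53 = 63 ≤ 70
    N23: 100+53 = 153 ≤ 160
Round 3 — N1 seizes.
  N1 sheds 113 L/s to N18: 113 each.
    N18: 63+113 = 176 > 70
Round 4 — N18 seizes.
  N18 sheds 176 L/s to N14: 176 each.
    N14: 70+176 = 246 > 100
Round 5 — N14 seizes.
  N14 sheds 246 L/s to N6: 246 each.
    N6: 80+246 = 326 > 140
Round 6 — N6 seizes.
  N6 sheds 326 L/s: no online neighbours, lost.
No further seizures.

N1, N10, N14, N16, N18, N26, N6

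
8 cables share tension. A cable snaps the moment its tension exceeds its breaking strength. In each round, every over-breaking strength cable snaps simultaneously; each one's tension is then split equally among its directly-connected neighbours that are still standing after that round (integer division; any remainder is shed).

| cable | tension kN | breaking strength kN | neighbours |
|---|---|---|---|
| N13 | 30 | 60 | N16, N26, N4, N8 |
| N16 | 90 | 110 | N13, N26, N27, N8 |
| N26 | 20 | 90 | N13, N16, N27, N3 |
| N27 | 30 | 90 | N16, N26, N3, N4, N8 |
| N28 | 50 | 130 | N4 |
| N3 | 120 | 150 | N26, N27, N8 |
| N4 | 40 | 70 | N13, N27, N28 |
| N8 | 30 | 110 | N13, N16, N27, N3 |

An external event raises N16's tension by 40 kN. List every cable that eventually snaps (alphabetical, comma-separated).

Round 1 — N16 at 130 > 110. N16 snaps.
  N16 sheds 130 kN to N13, N26, N27, N8: 32 each (2 lost).
    N13: 30+32 = 62 > 60
    N26: 20+32 = 52 ≤ 90
    N27: 30+32 = 62 ≤ 90
    N8: 30+32 = 62 ≤ 110
Round 2 — N13 snaps.
  N13 sheds 62 kN to N26, N4, N8: 20 each (2 lost).
    N26: 52+20 = 72 ≤ 90
    N4: 40+20 = 60 ≤ 70
    N8: 62+20 = 82 ≤ 110
No further breaks.

N13, N16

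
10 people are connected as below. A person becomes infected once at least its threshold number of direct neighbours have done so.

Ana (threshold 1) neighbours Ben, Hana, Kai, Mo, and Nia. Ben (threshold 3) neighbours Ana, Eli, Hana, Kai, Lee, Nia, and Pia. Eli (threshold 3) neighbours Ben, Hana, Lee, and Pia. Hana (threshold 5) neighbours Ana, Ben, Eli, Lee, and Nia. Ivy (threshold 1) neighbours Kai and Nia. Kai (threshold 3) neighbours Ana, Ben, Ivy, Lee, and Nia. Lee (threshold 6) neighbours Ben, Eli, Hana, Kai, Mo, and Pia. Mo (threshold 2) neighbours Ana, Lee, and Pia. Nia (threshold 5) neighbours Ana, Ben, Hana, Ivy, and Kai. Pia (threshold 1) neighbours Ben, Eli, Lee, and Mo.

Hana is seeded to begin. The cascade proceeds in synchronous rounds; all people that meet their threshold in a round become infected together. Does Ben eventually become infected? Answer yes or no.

Round 1 — Hana becomes infected (initial).
Round 2 — checking thresholds:
  Ana: 1 of 5 neighbours ≥ 1, becomes infected.
  Ben: 1 of 7 neighbours < 3, holds.
  Eli: 1 of 4 neighbours < 3, holds.
  Lee: 1 of 6 neighbours < 6, holds.
  Nia: 1 of 5 neighbours < 5, holds.
Round 3 — no new infections; cascade stops.

no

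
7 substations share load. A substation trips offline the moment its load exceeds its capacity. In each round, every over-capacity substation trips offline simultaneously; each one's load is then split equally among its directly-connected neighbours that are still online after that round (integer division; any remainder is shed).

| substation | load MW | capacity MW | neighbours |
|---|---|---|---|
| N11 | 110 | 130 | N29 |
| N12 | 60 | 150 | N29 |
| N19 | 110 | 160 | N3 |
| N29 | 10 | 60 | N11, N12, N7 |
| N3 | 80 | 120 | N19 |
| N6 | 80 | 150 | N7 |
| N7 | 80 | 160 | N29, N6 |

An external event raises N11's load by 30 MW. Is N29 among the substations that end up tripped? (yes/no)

Round 1 — N11 at 140 > 130. N11 trips offline.
  N11 sheds 140 MW to N29: 140 each.
    N29: 10+140 = 150 > 60
Round 2 — N29 trips offline.
  N29 sheds 150 MW to N12, N7: 75 each.
    N12: 60+75 = 135 ≤ 150
    N7: 80+75 = 155 ≤ 160
No further trips.

yes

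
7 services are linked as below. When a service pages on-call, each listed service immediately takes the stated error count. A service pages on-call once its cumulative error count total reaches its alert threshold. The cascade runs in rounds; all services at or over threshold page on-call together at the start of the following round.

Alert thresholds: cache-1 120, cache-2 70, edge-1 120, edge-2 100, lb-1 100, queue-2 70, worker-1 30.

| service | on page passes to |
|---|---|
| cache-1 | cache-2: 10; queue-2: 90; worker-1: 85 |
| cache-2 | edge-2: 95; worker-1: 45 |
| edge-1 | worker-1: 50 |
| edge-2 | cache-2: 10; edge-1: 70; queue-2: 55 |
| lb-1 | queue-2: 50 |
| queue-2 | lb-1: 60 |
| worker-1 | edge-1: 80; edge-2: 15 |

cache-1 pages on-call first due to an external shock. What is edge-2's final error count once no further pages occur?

Round 1 — cache-1 pages on-call (initial).
  cache-2: +10 → 10 < 70
  queue-2: +90 → 90 ≥ 70
  worker-1: +85 → 85 ≥ 30
Round 2 — queue-2, worker-1 page on-call.
  edge-1: +80 → 80 < 120
  edge-2: +15 → 15 < 100
  lb-1: +60 → 60 < 100
No further pages.

15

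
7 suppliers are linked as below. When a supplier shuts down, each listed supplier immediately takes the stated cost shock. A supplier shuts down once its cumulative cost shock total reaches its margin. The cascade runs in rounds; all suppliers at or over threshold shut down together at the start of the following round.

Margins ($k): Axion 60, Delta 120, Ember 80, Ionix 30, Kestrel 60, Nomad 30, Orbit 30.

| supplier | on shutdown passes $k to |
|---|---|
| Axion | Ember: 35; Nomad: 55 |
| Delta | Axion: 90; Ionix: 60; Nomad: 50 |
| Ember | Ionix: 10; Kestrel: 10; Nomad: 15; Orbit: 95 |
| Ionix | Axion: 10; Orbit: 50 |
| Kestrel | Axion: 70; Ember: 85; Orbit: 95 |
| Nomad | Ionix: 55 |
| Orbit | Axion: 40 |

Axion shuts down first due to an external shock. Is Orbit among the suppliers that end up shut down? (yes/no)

yes

Round 1 — Axion shuts down (initial).
  Ember: +35 → 35 < 80
  Nomad: +55 → 55 ≥ 30
Round 2 — Nomad shuts down.
  Ionix: +55 → 55 ≥ 30
Round 3 — Ionix shuts down.
  Orbit: +50 → 50 ≥ 30
Round 4 — Orbit shuts down.
No further shutdowns.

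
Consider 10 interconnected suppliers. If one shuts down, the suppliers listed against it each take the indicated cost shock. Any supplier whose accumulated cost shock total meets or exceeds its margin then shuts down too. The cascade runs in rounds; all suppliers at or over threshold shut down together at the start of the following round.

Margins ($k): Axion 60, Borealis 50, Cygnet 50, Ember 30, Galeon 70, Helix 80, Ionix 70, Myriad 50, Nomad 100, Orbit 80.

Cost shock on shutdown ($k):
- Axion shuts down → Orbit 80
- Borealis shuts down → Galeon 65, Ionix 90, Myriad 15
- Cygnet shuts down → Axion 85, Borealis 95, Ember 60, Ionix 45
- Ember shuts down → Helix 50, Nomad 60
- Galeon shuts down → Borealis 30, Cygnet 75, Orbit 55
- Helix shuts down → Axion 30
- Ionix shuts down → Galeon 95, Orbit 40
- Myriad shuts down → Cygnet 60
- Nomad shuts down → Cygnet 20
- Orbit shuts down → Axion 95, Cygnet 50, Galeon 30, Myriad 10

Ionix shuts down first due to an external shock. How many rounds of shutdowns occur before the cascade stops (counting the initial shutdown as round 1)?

Round 1 — Ionix shuts down (initial).
  Galeon: +95 → 95 ≥ 70
  Orbit: +40 → 40 < 80
Round 2 — Galeon shuts down.
  Borealis: +30 → 30 < 50
  Cygnet: +75 → 75 ≥ 50
  Orbit: +55 → 95 ≥ 80
Round 3 — Cygnet, Orbit shut down.
  Axion: +85+95 → 180 ≥ 60
  Borealis: +95 → 125 ≥ 50
  Ember: +60 → 60 ≥ 30
  Myriad: +10 → 10 < 50
Round 4 — Axion, Borealis, Ember shut down.
  Helix: +50 → 50 < 80
  Myriad: +15 → 25 < 50
  Nomad: +60 → 60 < 100
No further shutdowns.

4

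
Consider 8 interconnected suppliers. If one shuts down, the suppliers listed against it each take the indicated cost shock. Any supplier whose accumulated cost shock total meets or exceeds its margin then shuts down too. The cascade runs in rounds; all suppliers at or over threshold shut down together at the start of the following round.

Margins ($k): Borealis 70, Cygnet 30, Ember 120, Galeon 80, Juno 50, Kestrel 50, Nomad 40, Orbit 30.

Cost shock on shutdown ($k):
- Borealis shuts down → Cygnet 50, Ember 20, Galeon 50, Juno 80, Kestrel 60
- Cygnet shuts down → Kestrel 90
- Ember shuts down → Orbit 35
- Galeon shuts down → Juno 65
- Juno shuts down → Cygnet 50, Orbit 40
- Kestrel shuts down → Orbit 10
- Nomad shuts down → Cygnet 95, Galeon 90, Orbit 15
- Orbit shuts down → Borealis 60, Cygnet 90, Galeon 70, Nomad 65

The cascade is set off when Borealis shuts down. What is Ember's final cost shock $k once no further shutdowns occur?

20

Round 1 — Borealis shuts down (initial).
  Cygnet: +50 → 50 ≥ 30
  Ember: +20 → 20 < 120
  Galeon: +50 → 50 < 80
  Juno: +80 → 80 ≥ 50
  Kestrel: +60 → 60 ≥ 50
Round 2 — Cygnet, Juno, Kestrel shut down.
  Orbit: +40+10 → 50 ≥ 30
Round 3 — Orbit shuts down.
  Galeon: +70 → 120 ≥ 80
  Nomad: +65 → 65 ≥ 40
Round 4 — Galeon, Nomad shut down.
No further shutdowns.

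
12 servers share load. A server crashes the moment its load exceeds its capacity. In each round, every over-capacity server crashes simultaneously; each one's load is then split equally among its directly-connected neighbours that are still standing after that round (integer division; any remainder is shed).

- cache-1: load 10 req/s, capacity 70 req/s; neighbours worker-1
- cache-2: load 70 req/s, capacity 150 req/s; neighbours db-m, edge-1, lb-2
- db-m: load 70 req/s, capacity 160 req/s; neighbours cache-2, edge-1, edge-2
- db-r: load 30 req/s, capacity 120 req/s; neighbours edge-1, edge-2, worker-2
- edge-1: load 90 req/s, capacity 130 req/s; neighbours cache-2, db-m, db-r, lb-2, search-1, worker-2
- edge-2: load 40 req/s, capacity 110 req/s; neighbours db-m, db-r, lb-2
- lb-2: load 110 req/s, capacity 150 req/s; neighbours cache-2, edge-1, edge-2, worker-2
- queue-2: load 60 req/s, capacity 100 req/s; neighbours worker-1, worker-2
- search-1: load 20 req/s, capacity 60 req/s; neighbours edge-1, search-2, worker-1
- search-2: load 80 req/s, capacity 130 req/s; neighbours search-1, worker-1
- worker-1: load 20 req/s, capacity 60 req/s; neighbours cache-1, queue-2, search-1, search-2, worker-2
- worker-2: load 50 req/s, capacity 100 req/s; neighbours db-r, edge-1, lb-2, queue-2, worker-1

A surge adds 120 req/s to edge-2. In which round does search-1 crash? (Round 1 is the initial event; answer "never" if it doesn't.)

never

Round 1 — edge-2 at 160 > 110. edge-2 crashes.
  edge-2 sheds 160 req/s to db-m, db-r, lb-2: 53 each (1 lost).
    db-m: 70+53 = 123 ≤ 160
    db-r: 30+53 = 83 ≤ 120
    lb-2: 110+53 = 163 > 150
Round 2 — lb-2 crashes.
  lb-2 sheds 163 req/s to cache-2, edge-1, worker-2: 54 each (1 lost).
    cache-2: 70+54 = 124 ≤ 150
    edge-1: 90+54 = 144 > 130
    worker-2: 50+54 = 104 > 100
Round 3 — edge-1, worker-2 crash.
  edge-1 sheds 144 req/s to cache-2, db-m, db-r, search-1: 36 each.
    cache-2: 124+36 = 160 > 150
    db-m: 123+36 = 159 ≤ 160
    db-r: 83+36 = 119 ≤ 120
    search-1: 20+36 = 56 ≤ 60
  worker-2 sheds 104 req/s to db-r, queue-2, worker-1: 34 each (2 lost).
    db-r: 119+34 = 153 > 120
    queue-2: 60+34 = 94 ≤ 100
    worker-1: 20+34 = 54 ≤ 60
Round 4 — cache-2, db-r crash.
  cache-2 sheds 160 req/s to db-m: 160 each.
    db-m: 159+160 = 319 > 160
  db-r sheds 153 req/s: no online neighbours, lost.
Round 5 — db-m crashes.
  db-m sheds 319 req/s: no online neighbours, lost.
No further crashes.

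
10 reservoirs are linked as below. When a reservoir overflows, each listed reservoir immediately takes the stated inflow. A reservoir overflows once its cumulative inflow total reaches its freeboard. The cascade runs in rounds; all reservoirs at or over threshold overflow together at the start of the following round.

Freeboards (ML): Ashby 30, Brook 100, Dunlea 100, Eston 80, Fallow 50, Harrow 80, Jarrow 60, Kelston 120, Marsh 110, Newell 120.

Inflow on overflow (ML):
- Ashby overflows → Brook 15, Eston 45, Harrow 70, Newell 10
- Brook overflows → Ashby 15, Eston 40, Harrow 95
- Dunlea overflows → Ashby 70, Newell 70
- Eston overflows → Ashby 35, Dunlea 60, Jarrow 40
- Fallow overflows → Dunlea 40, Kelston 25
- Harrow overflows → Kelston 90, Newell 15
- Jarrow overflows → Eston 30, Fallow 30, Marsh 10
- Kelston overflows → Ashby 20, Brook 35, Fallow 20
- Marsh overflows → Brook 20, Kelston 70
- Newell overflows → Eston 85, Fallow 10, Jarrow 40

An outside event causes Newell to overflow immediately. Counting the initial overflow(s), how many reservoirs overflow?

Round 1 — Newell overflows (initial).
  Eston: +85 → 85 ≥ 80
  Fallow: +10 → 10 < 50
  Jarrow: +40 → 40 < 60
Round 2 — Eston overflows.
  Ashby: +35 → 35 ≥ 30
  Dunlea: +60 → 60 < 100
  Jarrow: +40 → 80 ≥ 60
Round 3 — Ashby, Jarrow overflow.
  Brook: +15 → 15 < 100
  Fallow: +30 → 40 < 50
  Harrow: +70 → 70 < 80
  Marsh: +10 → 10 < 110
No further overflows.

4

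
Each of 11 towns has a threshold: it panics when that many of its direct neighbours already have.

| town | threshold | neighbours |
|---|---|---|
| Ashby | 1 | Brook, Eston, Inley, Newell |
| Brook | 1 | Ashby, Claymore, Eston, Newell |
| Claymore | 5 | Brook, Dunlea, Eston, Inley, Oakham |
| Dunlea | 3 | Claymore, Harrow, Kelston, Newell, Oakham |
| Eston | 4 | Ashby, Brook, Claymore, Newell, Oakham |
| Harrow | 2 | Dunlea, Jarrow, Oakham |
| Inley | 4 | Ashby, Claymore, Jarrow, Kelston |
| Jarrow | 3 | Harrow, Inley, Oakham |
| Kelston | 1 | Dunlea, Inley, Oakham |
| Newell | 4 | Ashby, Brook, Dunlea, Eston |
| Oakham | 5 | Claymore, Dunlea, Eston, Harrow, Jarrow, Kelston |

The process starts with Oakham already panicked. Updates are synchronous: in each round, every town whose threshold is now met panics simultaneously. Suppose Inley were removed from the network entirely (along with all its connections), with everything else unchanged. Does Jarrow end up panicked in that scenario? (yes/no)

no

With Inley removed:
Round 1 — Oakham panics (initial).
Round 2 — checking thresholds:
  Claymore: 1 of 4 neighbours < 5, holds.
  Dunlea: 1 of 5 neighbours < 3, holds.
  Eston: 1 of 5 neighbours < 4, holds.
  Harrow: 1 of 3 neighbours < 2, holds.
  Jarrow: 1 of 2 neighbours < 3, holds.
  Kelston: 1 of 2 neighbours ≥ 1, panics.
Round 3 — no new panics; cascade stops.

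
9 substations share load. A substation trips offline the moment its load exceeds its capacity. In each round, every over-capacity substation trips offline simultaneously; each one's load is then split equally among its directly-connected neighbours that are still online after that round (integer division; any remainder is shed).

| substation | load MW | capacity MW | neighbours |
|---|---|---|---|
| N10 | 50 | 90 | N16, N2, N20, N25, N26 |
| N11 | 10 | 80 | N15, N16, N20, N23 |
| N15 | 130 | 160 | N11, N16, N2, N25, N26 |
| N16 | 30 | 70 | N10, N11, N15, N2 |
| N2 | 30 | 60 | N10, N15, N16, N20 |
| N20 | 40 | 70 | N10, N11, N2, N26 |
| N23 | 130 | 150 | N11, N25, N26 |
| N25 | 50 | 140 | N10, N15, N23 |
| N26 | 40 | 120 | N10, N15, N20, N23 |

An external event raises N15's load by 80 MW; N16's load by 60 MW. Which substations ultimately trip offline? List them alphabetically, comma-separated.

N10, N11, N15, N16, N2, N20, N23, N25, N26

Round 1 — N15 at 210 > 160; N16 at 90 > 70. N15, N16 trip offline.
  N15 sheds 210 MW to N11, N2, N25, N26: 52 each (2 lost).
    N11: 10+52 = 62 ≤ 80
    N2: 30+52 = 82 > 60
    N25: 50+52 = 102 ≤ 140
    N26: 40+52 = 92 ≤ 120
  N16 sheds 90 MW to N10, N11, N2: 30 each.
    N10: 50+30 = 80 ≤ 90
    N11: 62+30 = 92 > 80
    N2: 82+30 = 112 > 60
Round 2 — N11, N2 trip offline.
  N11 sheds 92 MW to N20, N23: 46 each.
    N20: 40+46 = 86 > 70
    N23: 130+46 = 176 > 150
  N2 sheds 112 MW to N10, N20: 56 each.
    N10: 80+56 = 136 > 90
    N20: 86+56 = 142 > 70
Round 3 — N10, N20, N23 trip offline.
  N10 sheds 136 MW to N25, N26: 68 each.
    N25: 102+68 = 170 > 140
    N26: 92+68 = 160 > 120
  N20 sheds 142 MW to N26: 142 each.
    N26: 160+142 = 302 > 120
  N23 sheds 176 MW to N25, N26: 88 each.
    N25: 170+88 = 258 > 140
    N26: 302+88 = 390 > 120
Round 4 — N25, N26 trip offline.
  N25 sheds 258 MW: no online neighbours, lost.
  N26 sheds 390 MW: no online neighbours, lost.
No further trips.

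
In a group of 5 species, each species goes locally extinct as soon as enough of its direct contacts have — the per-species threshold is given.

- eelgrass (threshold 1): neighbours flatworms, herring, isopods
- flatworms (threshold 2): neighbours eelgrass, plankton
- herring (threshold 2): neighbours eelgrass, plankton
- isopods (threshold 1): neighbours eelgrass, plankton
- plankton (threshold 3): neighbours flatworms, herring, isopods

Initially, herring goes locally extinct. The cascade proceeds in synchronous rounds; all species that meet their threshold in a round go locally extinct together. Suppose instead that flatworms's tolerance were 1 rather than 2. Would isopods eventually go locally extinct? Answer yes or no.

With flatworms's tolerance at 1:
Round 1 — herring goes locally extinct (initial).
Round 2 — checking thresholds:
  eelgrass: 1 of 3 neighbours ≥ 1, goes locally extinct.
  plankton: 1 of 3 neighbours < 3, below threshold.
Round 3 — checking thresholds:
  flatworms: 1 of 2 neighbours ≥ 1, goes locally extinct.
  isopods: 1 of 2 neighbours ≥ 1, goes locally extinct.
  plankton: 1 of 3 neighbours < 3, below threshold.
Round 4 — checking thresholds:
  plankton: 3 of 3 neighbours ≥ 3, goes locally extinct.
Round 5 — no new extinctions; cascade stops.

yes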